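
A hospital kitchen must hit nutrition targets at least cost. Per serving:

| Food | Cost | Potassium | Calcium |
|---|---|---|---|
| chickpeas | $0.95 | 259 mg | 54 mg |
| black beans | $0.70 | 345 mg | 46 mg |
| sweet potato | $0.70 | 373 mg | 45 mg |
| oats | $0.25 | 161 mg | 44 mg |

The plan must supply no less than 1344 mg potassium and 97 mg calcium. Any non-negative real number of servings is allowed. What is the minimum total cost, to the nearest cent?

$2.09

With two linear requirements the optimum uses one or two foods; enumerate the corners.
chickpeas only: max(1344/259, 97/54) = 5.189 servings → $4.93.
black beans only: max(1344/345, 97/46) = 3.896 servings → $2.73.
sweet potato only: max(1344/373, 97/45) = 3.603 servings → $2.52.
oats only: max(1344/161, 97/44) = 8.348 servings → $2.09.
chickpeas + black beans: intersection lies outside the first quadrant.
chickpeas + sweet potato: intersection lies outside the first quadrant.
chickpeas + oats: intersection lies outside the first quadrant.
black beans + sweet potato: the both-tight solution has a negative serving — not a feasible corner.
black beans + oats: the both-tight solution has a negative serving — not a feasible corner.
sweet potato + oats: intersection lies outside the first quadrant.
So the least-cost plan costs $2.09.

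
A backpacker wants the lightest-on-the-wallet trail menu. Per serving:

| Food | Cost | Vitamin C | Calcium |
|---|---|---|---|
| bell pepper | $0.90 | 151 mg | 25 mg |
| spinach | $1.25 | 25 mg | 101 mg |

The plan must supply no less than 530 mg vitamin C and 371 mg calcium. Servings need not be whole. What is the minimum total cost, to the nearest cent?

Check every corner: each single food scaled to meet both minima, and each pair solved so both constraints bind.
bell pepper only: max(530/151, 371/25) = 14.84 servings → $13.36.
spinach only: max(530/25, 371/101) = 21.2 servings → $26.50.
bell pepper + spinach with both tight: 3.026 servings and 2.924 servings → $6.38.
The minimum over all feasible corners is $6.38.

$6.38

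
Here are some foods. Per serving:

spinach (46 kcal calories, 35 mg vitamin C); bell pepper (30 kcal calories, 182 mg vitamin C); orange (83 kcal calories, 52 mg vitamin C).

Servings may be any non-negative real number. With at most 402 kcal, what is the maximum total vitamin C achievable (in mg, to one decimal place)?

Vitamin C per kcal: bell pepper 6.067, spinach 0.7609, orange 0.6265.
With no serving limits, spend the whole calories allowance on bell pepper: 402 kcal / 30 kcal × 182 mg = 2438.8 mg.

2438.8 mg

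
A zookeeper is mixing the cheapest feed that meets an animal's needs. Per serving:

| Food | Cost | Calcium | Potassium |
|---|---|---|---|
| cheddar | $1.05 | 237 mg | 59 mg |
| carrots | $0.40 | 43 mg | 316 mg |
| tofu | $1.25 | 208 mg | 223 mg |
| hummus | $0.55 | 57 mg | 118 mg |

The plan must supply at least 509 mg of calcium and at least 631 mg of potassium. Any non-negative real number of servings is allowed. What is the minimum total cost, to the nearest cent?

$2.60

Compare the cost at each extreme point of the feasible region.
cheddar only: max(509/237, 631/59) = 10.69 servings → $11.23.
carrots only: max(509/43, 631/316) = 11.84 servings → $4.73.
tofu only: max(509/208, 631/223) = 2.83 servings → $3.54.
hummus only: max(509/57, 631/118) = 8.93 servings → $4.91.
cheddar + carrots with both tight: 1.848 servings and 1.652 servings → $2.60.
cheddar + tofu: the both-tight solution has a negative serving — not a feasible corner.
cheddar + hummus with both tight: 0.9794 servings and 4.858 servings → $3.70.
carrots + tofu with both tight: 0.316 servings and 2.382 servings → $3.10.
carrots + hummus: the both-tight solution has a negative serving — not a feasible corner.
tofu + hummus with both tight: 2.036 servings and 1.499 servings → $3.37.
Cheapest feasible corner: $2.60.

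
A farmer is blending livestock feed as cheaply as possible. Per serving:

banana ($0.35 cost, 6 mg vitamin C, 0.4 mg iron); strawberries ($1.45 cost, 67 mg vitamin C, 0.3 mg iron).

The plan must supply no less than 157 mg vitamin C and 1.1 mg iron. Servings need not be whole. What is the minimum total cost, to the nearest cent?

banana only: max(157/6, 1.1/0.4) = 26.17 servings → $9.16.
strawberries only: max(157/67, 1.1/0.3) = 3.667 servings → $5.32.
banana + strawberries with both tight: 1.064 servings and 2.248 servings → $3.63.
The minimum over all feasible corners is $3.63.

$3.63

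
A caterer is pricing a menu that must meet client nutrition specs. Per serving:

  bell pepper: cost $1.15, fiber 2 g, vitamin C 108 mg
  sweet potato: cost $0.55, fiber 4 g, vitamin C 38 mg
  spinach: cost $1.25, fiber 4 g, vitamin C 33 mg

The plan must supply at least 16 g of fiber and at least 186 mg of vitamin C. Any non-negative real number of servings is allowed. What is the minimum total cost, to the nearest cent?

bell pepper only: max(16/2, 186/108) = 8 servings → $9.20.
sweet potato only: max(16/4, 186/38) = 4.895 servings → $2.69.
spinach only: max(16/4, 186/33) = 5.636 servings → $7.05.
bell pepper + sweet potato with both tight: 0.382 servings and 3.809 servings → $2.53.
bell pepper + spinach with both tight: 0.5902 servings and 3.705 servings → $5.31.
sweet potato + spinach: intersection lies outside the first quadrant.
Cheapest feasible corner: $2.53.

$2.53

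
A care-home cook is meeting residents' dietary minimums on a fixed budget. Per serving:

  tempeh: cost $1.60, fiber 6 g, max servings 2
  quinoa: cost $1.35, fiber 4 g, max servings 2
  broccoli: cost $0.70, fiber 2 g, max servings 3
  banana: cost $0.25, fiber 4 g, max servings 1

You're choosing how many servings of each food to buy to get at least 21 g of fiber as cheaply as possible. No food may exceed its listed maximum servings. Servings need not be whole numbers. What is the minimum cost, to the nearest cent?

$5.14

Cost per g of fiber: banana $0.0625, tempeh $0.2667, quinoa $0.3375, broccoli $0.3500.
Take 1 serving of banana: +4.0 g fiber for $0.25 (total $0.25, still need 17.0 g).
Take 2 servings of tempeh: +12.0 g fiber for $3.20 (total $3.45, still need 5.0 g).
Take 1.25 servings of quinoa: +5.0 g fiber for $1.69 (total $5.14, still need 0.0 g).
Greedy by cheapest-per-g is optimal for a single linear constraint, so the minimum cost is $5.14.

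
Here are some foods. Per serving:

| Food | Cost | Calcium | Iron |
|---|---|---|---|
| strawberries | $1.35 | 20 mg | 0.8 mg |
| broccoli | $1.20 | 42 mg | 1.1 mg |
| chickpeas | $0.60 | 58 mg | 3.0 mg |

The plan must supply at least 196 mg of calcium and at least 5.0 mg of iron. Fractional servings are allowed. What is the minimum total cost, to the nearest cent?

$2.03

Minimising a linear cost over {calcium ≥ 196, iron ≥ 5.0, servings ≥ 0} — the optimum is at a vertex, using one or two foods.
strawberries only: max(196/20, 5.0/0.8) = 9.8 servings → $13.23.
broccoli only: max(196/42, 5.0/1.1) = 4.667 servings → $5.60.
chickpeas only: max(196/58, 5.0/3.0) = 3.379 servings → $2.03.
strawberries + broccoli: the both-tight solution has a negative serving — not a feasible corner.
strawberries + chickpeas with both targets exact would need a negative amount; discard.
broccoli + chickpeas: intersection lies outside the first quadrant.
Cheapest feasible corner: $2.03.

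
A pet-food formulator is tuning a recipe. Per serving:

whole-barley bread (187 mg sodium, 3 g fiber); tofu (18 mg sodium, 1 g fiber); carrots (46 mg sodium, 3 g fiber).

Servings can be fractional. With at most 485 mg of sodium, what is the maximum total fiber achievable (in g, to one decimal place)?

Fiber per mg sodium: carrots 0.06522, tofu 0.05556, whole-barley bread 0.01604.
With no serving limits, spend the whole sodium allowance on carrots: 485 mg / 46 mg × 3 g = 31.6 g.

31.6 g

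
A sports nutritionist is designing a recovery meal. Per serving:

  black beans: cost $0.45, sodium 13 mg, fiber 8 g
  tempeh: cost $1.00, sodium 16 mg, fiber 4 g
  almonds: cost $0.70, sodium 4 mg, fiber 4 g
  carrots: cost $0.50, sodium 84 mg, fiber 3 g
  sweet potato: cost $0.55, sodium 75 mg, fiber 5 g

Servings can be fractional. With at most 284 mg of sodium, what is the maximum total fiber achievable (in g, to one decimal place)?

Fiber per mg sodium: almonds 1, black beans 0.6154, tempeh 0.25, sweet potato 0.06667, carrots 0.03571.
With no serving limits, spend the whole sodium allowance on almonds: 284 mg / 4 mg × 4 g = 284.0 g.

284.0 g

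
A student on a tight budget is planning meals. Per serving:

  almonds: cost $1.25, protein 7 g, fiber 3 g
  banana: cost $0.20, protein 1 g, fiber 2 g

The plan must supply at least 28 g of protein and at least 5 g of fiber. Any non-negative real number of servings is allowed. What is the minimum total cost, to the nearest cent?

$5.00

For a min-cost LP with two ≥-constraints, a basic feasible solution has at most two positive variables.
almonds only: max(28/7, 5/3) = 4 servings → $5.00.
banana only: max(28/1, 5/2) = 28 servings → $5.60.
almonds + banana: intersection lies outside the first quadrant.
Cheapest feasible corner: $5.00.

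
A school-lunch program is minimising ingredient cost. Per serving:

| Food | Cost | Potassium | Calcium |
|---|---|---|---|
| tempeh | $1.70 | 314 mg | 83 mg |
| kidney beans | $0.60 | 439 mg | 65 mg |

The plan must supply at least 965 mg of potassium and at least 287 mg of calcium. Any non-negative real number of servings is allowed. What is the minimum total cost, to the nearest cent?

$2.65

For a min-cost LP with two ≥-constraints, a basic feasible solution has at most two positive variables.
tempeh only: max(965/314, 287/83) = 3.458 servings → $5.88.
kidney beans only: max(965/439, 287/65) = 4.415 servings → $2.65.
tempeh + kidney beans with both targets exact would need a negative amount; discard.
So the least-cost plan costs $2.65.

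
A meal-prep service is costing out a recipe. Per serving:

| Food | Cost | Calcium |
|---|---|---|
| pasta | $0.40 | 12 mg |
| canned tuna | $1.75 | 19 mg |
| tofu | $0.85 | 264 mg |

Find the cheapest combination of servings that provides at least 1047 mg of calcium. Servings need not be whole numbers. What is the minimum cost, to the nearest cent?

Cost per mg of calcium: tofu $0.0032, pasta $0.0333, canned tuna $0.0921.
With no serving limits, use only tofu: 1047 mg / 264 mg = 3.966 servings × $0.85 = $3.37.

$3.37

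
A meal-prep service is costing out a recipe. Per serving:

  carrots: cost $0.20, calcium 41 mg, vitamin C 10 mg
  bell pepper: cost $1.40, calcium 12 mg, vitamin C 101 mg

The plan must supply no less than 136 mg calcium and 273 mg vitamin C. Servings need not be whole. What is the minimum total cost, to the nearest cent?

Check every corner: each single food scaled to meet both minima, and each pair solved so both constraints bind.
carrots only: max(136/41, 273/10) = 27.3 servings → $5.46.
bell pepper only: max(136/12, 273/101) = 11.33 servings → $15.87.
carrots + bell pepper with both tight: 2.601 servings and 2.445 servings → $3.94.
Cheapest feasible corner: $3.94.

$3.94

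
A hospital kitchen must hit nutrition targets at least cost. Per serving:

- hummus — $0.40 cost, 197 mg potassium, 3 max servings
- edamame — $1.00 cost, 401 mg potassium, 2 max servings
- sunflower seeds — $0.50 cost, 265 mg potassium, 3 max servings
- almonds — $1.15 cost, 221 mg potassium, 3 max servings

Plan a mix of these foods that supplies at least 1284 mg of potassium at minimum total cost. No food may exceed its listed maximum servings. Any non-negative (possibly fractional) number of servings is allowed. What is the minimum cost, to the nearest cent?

Cost per mg of potassium: sunflower seeds $0.0019, hummus $0.0020, edamame $0.0025, almonds $0.0052.
Take 3 servings of sunflower seeds: +795.0 mg potassium for $1.50 (total $1.50, still need 489.0 mg).
Take 2.482 servings of hummus: +489.0 mg potassium for $0.99 (total $2.49, still need 0.0 mg).
Greedy by cheapest-per-mg is optimal for a single linear constraint, so the minimum cost is $2.49.

$2.49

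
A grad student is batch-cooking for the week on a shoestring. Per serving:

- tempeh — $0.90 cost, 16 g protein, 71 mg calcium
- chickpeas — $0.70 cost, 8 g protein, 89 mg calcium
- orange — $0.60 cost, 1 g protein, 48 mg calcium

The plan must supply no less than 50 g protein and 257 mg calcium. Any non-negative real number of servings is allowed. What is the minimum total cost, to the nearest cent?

With two linear requirements the optimum uses one or two foods; enumerate the corners.
tempeh only: max(50/16, 257/71) = 3.62 servings → $3.26.
chickpeas only: max(50/8, 257/89) = 6.25 servings → $4.38.
orange only: max(50/1, 257/48) = 50 servings → $30.00.
tempeh + chickpeas with both tight: 2.797 servings and 0.6565 servings → $2.98.
tempeh + orange with both tight: 3.075 servings and 0.8063 servings → $3.25.
chickpeas + orange with both targets exact would need a negative amount; discard.
Cheapest feasible corner: $2.98.

$2.98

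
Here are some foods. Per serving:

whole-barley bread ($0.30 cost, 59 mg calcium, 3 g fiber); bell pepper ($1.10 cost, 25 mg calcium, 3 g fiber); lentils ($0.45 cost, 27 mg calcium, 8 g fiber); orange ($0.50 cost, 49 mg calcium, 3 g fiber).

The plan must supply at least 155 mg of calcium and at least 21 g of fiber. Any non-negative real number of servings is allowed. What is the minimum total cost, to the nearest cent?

Check every corner: each single food scaled to meet both minima, and each pair solved so both constraints bind.
whole-barley bread only: max(155/59, 21/3) = 7 servings → $2.10.
bell pepper only: max(155/25, 21/3) = 7 servings → $7.70.
lentils only: max(155/27, 21/8) = 5.741 servings → $2.58.
orange only: max(155/49, 21/3) = 7 servings → $3.50.
whole-barley bread + bell pepper with both targets exact would need a negative amount; discard.
whole-barley bread + lentils with both tight: 1.721 servings and 1.98 servings → $1.41.
whole-barley bread + orange: intersection lies outside the first quadrant.
bell pepper + lentils with both tight: 5.655 servings and 0.5042 servings → $6.45.
bell pepper + orange with both targets exact would need a negative amount; discard.
lentils + orange with both tight: 1.814 servings and 2.164 servings → $1.90.
So the least-cost plan costs $1.41.

$1.41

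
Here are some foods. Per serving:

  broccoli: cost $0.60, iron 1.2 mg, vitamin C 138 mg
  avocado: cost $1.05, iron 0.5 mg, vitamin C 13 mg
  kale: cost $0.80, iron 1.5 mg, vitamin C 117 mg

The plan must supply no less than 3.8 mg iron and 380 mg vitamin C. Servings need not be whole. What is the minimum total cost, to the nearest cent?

$1.90

Compare the cost at each extreme point of the feasible region.
broccoli only: max(3.8/1.2, 380/138) = 3.167 servings → $1.90.
avocado only: max(3.8/0.5, 380/13) = 29.23 servings → $30.69.
kale only: max(3.8/1.5, 380/117) = 3.248 servings → $2.60.
broccoli + avocado with both tight: 2.633 servings and 1.281 servings → $2.92.
broccoli + kale with both tight: 1.883 servings and 1.027 servings → $1.95.
avocado + kale: the both-tight solution has a negative serving — not a feasible corner.
So the least-cost plan costs $1.90.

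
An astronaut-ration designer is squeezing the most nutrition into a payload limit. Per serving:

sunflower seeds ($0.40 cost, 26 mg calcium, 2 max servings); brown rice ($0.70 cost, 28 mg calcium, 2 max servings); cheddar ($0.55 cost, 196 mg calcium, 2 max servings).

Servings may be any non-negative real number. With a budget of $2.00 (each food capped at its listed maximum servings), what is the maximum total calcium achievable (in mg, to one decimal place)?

Calcium per dollar: cheddar 356.4, sunflower seeds 65, brown rice 40.
Take 2 servings of cheddar: spends $1.10, +392.0 mg calcium (running total 392.0 mg).
Take 2 servings of sunflower seeds: spends $0.80, +52.0 mg calcium (running total 444.0 mg).
Take 0.1429 servings of brown rice: spends $0.10, +4.0 mg calcium (running total 448.0 mg).
Greedy by best ratio exhausts the cost allowance optimally: 448.0 mg.

448.0 mg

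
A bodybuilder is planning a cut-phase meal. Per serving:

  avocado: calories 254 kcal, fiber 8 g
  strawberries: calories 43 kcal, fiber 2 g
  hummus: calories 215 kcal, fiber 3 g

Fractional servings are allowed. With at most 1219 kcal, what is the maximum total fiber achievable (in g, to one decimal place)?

Fiber per kcal: strawberries 0.04651, avocado 0.0315, hummus 0.01395.
With no serving limits, spend the whole calories allowance on strawberries: 1219 kcal / 43 kcal × 2 g = 56.7 g.

56.7 g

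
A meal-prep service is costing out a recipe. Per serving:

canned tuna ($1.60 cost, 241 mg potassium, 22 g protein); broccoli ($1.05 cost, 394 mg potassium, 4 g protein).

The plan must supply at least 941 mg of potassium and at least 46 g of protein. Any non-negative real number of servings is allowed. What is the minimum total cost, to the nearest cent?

$4.29

canned tuna only: max(941/241, 46/22) = 3.905 servings → $6.25.
broccoli only: max(941/394, 46/4) = 11.5 servings → $12.07.
canned tuna + broccoli with both tight: 1.864 servings and 1.248 servings → $4.29.
Cheapest feasible corner: $4.29.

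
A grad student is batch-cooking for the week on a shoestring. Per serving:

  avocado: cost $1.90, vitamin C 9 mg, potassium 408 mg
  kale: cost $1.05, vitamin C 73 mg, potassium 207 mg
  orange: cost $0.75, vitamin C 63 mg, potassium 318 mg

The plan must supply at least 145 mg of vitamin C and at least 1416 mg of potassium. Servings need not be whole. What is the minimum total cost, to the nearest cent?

avocado only: max(145/9, 1416/408) = 16.11 servings → $30.61.
kale only: max(145/73, 1416/207) = 6.841 servings → $7.18.
orange only: max(145/63, 1416/318) = 4.453 servings → $3.34.
avocado + kale with both tight: 2.627 servings and 1.662 servings → $6.74.
avocado + orange with both tight: 1.887 servings and 2.032 servings → $5.11.
kale + orange: the both-tight solution has a negative serving — not a feasible corner.
The minimum over all feasible corners is $3.34.

$3.34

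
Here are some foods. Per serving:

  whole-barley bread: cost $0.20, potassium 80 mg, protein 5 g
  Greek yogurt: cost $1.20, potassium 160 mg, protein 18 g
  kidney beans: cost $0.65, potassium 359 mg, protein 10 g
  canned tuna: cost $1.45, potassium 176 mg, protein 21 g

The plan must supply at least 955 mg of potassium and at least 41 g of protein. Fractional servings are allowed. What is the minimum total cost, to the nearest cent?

$2.02

The cheapest plan sits at a corner of the feasible region — with two constraints it uses at most two foods.
whole-barley bread only: max(955/80, 41/5) = 11.94 servings → $2.39.
Greek yogurt only: max(955/160, 41/18) = 5.969 servings → $7.16.
kidney beans only: max(955/359, 41/10) = 4.1 servings → $2.67.
canned tuna only: max(955/176, 41/21) = 5.426 servings → $7.87.
whole-barley bread + Greek yogurt: the both-tight solution has a negative serving — not a feasible corner.
whole-barley bread + kidney beans with both tight: 5.195 servings and 1.503 servings → $2.02.
whole-barley bread + canned tuna: intersection lies outside the first quadrant.
Greek yogurt + kidney beans with both tight: 1.063 servings and 2.186 servings → $2.70.
Greek yogurt + canned tuna: intersection lies outside the first quadrant.
kidney beans + canned tuna with both tight: 2.222 servings and 0.8944 servings → $2.74.
So the least-cost plan costs $2.02.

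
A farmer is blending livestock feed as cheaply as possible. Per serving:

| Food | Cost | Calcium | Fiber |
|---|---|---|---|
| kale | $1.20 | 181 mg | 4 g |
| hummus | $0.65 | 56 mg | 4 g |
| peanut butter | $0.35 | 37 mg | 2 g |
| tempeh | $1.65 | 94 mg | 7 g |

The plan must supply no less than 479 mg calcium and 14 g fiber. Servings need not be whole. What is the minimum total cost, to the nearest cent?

$3.48

Two binding constraints pin down two serving amounts, so the optimal mix uses at most two foods. The candidates are each food alone (scaled to the tighter of calcium/fiber) and each pair with both constraints tight.
kale only: max(479/181, 14/4) = 3.5 servings → $4.20.
hummus only: max(479/56, 14/4) = 8.554 servings → $5.56.
peanut butter only: max(479/37, 14/2) = 12.95 servings → $4.53.
tempeh only: max(479/94, 14/7) = 5.096 servings → $8.41.
kale + hummus with both tight: 2.264 servings and 1.236 servings → $3.52.
kale + peanut butter with both tight: 2.056 servings and 2.888 servings → $3.48.
kale + tempeh with both tight: 2.286 servings and 0.6936 servings → $3.89.
hummus + peanut butter: the both-tight solution has a negative serving — not a feasible corner.
hummus + tempeh: the both-tight solution has a negative serving — not a feasible corner.
peanut butter + tempeh with both targets exact would need a negative amount; discard.
The minimum over all feasible corners is $3.48.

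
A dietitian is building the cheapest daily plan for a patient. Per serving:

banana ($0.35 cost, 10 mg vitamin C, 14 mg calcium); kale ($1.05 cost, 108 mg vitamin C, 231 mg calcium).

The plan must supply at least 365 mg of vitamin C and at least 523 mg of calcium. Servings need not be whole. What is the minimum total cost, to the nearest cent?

Minimising a linear cost over {vitamin C ≥ 365, calcium ≥ 523, servings ≥ 0} — the optimum is at a vertex, using one or two foods.
banana only: max(365/10, 523/14) = 37.36 servings → $13.07.
kale only: max(365/108, 523/231) = 3.38 servings → $3.55.
banana + kale with both tight: 34.88 servings and 0.1504 servings → $12.36.
The minimum over all feasible corners is $3.55.

$3.55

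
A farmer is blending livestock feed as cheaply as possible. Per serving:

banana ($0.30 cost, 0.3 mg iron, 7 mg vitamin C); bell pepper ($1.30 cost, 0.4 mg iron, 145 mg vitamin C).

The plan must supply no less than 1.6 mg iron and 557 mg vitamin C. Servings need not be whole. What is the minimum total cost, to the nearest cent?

$5.05

Compare the cost at each extreme point of the feasible region.
banana only: max(1.6/0.3, 557/7) = 79.57 servings → $23.87.
bell pepper only: max(1.6/0.4, 557/145) = 4 servings → $5.20.
banana + bell pepper with both tight: 0.226 servings and 3.83 servings → $5.05.
Cheapest feasible corner: $5.05.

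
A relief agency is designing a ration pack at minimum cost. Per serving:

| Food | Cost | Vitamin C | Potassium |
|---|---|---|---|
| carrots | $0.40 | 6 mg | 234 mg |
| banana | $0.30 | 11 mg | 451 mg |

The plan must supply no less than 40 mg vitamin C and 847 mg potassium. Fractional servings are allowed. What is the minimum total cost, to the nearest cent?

$1.09

carrots only: max(40/6, 847/234) = 6.667 servings → $2.67.
banana only: max(40/11, 847/451) = 3.636 servings → $1.09.
carrots + banana: intersection lies outside the first quadrant.
The minimum over all feasible corners is $1.09.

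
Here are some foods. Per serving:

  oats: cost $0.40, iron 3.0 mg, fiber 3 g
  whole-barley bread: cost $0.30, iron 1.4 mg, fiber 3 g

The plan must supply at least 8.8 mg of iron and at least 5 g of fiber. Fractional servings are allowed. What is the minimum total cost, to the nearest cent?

$1.17

This is a tiny linear program; its minimum lies at a vertex of the feasible set. List the vertices and price them.
oats only: max(8.8/3.0, 5/3) = 2.933 servings → $1.17.
whole-barley bread only: max(8.8/1.4, 5/3) = 6.286 servings → $1.89.
oats + whole-barley bread with both targets exact would need a negative amount; discard.
So the least-cost plan costs $1.17.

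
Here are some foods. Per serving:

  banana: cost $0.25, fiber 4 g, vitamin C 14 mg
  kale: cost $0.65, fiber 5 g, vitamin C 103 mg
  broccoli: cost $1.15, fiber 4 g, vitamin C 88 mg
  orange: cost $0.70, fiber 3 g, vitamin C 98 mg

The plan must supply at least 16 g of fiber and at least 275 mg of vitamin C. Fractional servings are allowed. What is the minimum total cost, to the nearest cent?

Compare the cost at each extreme point of the feasible region.
banana only: max(16/4, 275/14) = 19.64 servings → $4.91.
kale only: max(16/5, 275/103) = 3.2 servings → $2.08.
broccoli only: max(16/4, 275/88) = 4 servings → $4.60.
orange only: max(16/3, 275/98) = 5.333 servings → $3.73.
banana + kale with both tight: 0.7982 servings and 2.561 servings → $1.86.
banana + broccoli with both tight: 1.041 servings and 2.959 servings → $3.66.
banana + orange with both tight: 2.123 servings and 2.503 servings → $2.28.
kale + broccoli: intersection lies outside the first quadrant.
kale + orange with both targets exact would need a negative amount; discard.
broccoli + orange: the both-tight solution has a negative serving — not a feasible corner.
The minimum over all feasible corners is $1.86.

$1.86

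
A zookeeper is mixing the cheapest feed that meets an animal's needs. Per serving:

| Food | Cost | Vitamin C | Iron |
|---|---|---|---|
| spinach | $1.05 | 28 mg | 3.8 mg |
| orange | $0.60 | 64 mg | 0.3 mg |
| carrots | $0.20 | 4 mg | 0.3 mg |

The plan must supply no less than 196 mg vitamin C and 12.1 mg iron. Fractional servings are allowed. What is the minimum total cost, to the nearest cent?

Check every corner: each single food scaled to meet both minima, and each pair solved so both constraints bind.
spinach only: max(196/28, 12.1/3.8) = 7 servings → $7.35.
orange only: max(196/64, 12.1/0.3) = 40.33 servings → $24.20.
carrots only: max(196/4, 12.1/0.3) = 49 servings → $9.80.
spinach + orange with both tight: 3.048 servings and 1.729 servings → $4.24.
spinach + carrots: intersection lies outside the first quadrant.
orange + carrots with both tight: 0.5778 servings and 39.76 servings → $8.30.
Cheapest feasible corner: $4.24.

$4.24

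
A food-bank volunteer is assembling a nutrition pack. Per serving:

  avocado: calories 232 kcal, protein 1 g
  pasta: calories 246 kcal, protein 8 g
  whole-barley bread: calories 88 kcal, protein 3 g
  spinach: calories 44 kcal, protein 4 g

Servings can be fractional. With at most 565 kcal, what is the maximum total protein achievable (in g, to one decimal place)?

51.4 g

Protein per kcal: spinach 0.09091, whole-barley bread 0.03409, pasta 0.03252, avocado 0.00431.
With no serving limits, spend the whole calories allowance on spinach: 565 kcal / 44 kcal × 4 g = 51.4 g.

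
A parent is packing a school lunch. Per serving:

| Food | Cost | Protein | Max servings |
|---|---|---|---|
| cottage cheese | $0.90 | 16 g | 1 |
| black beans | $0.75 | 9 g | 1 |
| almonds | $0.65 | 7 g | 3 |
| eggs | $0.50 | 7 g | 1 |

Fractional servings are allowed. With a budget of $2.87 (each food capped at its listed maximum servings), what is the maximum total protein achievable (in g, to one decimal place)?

39.8 g

Protein per dollar: cottage cheese 17.78, eggs 14, black beans 12, almonds 10.77.
Take 1 serving of cottage cheese: spends $0.90, +16.0 g protein (running total 16.0 g).
Take 1 serving of eggs: spends $0.50, +7.0 g protein (running total 23.0 g).
Take 1 serving of black beans: spends $0.75, +9.0 g protein (running total 32.0 g).
Take 1.108 servings of almonds: spends $0.72, +7.8 g protein (running total 39.8 g).
Greedy by best ratio exhausts the cost allowance optimally: 39.8 g.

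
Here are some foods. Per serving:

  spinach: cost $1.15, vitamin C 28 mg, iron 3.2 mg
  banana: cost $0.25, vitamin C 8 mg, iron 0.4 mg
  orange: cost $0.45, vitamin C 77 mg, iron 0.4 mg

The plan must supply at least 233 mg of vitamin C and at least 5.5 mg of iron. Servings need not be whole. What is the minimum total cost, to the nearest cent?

At the optimum either one food covers both requirements or two foods hit both targets exactly; no other combination can be cheaper.
spinach only: max(233/28, 5.5/3.2) = 8.321 servings → $9.57.
banana only: max(233/8, 5.5/0.4) = 29.12 servings → $7.28.
orange only: max(233/77, 5.5/0.4) = 13.75 servings → $6.19.
spinach + banana: intersection lies outside the first quadrant.
spinach + orange with both tight: 1.404 servings and 2.515 servings → $2.75.
banana + orange with both tight: 11.97 servings and 1.783 servings → $3.79.
So the least-cost plan costs $2.75.

$2.75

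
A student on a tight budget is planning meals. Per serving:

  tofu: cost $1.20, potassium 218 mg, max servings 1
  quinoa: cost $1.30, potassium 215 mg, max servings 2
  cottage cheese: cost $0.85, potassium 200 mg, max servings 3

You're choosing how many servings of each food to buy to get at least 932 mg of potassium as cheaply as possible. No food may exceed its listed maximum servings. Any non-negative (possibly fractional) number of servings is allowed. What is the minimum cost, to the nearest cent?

Cost per mg of potassium: cottage cheese $0.0043, tofu $0.0055, quinoa $0.0060.
Take 3 servings of cottage cheese: +600.0 mg potassium for $2.55 (total $2.55, still need 332.0 mg).
Take 1 serving of tofu: +218.0 mg potassium for $1.20 (total $3.75, still need 114.0 mg).
Take 0.5302 servings of quinoa: +114.0 mg potassium for $0.69 (total $4.44, still need 0.0 mg).
Filling from the cheapest source first is optimal under one linear minimum: $4.44.

$4.44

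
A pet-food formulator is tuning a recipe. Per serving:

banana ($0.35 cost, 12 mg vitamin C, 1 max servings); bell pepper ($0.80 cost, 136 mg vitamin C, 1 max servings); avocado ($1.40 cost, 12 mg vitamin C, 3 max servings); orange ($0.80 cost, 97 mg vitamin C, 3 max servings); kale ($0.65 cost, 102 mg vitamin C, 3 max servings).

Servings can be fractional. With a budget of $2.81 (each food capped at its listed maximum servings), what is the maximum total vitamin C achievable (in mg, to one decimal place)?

Vitamin C per dollar: bell pepper 170, kale 156.9, orange 121.2, banana 34.29, avocado 8.571.
Take 1 serving of bell pepper: spends $0.80, +136.0 mg vitamin C (running total 136.0 mg).
Take 3 servings of kale: spends $1.95, +306.0 mg vitamin C (running total 442.0 mg).
Take 0.075 servings of orange: spends $0.06, +7.3 mg vitamin C (running total 449.3 mg).
Filling greedily by vitamin C-per-dollar is optimal for one linear limit, giving 449.3 mg.

449.3 mg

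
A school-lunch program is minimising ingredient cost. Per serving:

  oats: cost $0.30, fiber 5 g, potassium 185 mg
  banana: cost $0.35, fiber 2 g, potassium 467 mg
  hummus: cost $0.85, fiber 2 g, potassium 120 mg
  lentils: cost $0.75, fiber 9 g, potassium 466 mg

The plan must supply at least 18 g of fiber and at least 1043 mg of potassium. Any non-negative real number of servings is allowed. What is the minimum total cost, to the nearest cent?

$1.30

A basic optimal solution has at most two foods positive. Try each food alone and each pair with both targets met exactly.
oats only: max(18/5, 1043/185) = 5.638 servings → $1.69.
banana only: max(18/2, 1043/467) = 9 servings → $3.15.
hummus only: max(18/2, 1043/120) = 9 servings → $7.65.
lentils only: max(18/9, 1043/466) = 2.238 servings → $1.68.
oats + banana with both tight: 3.216 servings and 0.9593 servings → $1.30.
oats + hummus with both tight: 0.3217 servings and 8.196 servings → $7.06.
oats + lentils: intersection lies outside the first quadrant.
banana + hummus: the both-tight solution has a negative serving — not a feasible corner.
banana + lentils with both tight: 0.3054 servings and 1.932 servings → $1.56.
hummus + lentils with both tight: 6.75 servings and 0.5 servings → $6.11.
So the least-cost plan costs $1.30.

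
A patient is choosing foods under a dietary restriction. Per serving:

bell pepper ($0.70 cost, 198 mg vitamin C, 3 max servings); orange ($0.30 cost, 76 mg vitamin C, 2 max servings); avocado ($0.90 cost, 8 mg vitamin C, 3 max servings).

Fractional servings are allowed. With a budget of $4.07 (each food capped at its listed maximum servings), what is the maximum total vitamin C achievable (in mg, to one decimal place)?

Vitamin C per dollar: bell pepper 282.9, orange 253.3, avocado 8.889.
Take 3 servings of bell pepper: spends $2.10, +594.0 mg vitamin C (running total 594.0 mg).
Take 2 servings of orange: spends $0.60, +152.0 mg vitamin C (running total 746.0 mg).
Take 1.522 servings of avocado: spends $1.37, +12.2 mg vitamin C (running total 758.2 mg).
Greedy by best ratio exhausts the cost allowance optimally: 758.2 mg.

758.2 mg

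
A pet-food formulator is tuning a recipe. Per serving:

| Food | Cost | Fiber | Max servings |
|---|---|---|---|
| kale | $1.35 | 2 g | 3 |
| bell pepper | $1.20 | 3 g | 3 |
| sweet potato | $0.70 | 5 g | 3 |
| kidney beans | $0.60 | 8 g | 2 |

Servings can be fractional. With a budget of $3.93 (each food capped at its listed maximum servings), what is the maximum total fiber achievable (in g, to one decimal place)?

32.6 g

Fiber per dollar: kidney beans 13.33, sweet potato 7.143, bell pepper 2.5, kale 1.481.
Take 2 servings of kidney beans: spends $1.20, +16.0 g fiber (running total 16.0 g).
Take 3 servings of sweet potato: spends $2.10, +15.0 g fiber (running total 31.0 g).
Take 0.525 servings of bell pepper: spends $0.63, +1.6 g fiber (running total 32.6 g).
Greedy by best ratio exhausts the cost allowance optimally: 32.6 g.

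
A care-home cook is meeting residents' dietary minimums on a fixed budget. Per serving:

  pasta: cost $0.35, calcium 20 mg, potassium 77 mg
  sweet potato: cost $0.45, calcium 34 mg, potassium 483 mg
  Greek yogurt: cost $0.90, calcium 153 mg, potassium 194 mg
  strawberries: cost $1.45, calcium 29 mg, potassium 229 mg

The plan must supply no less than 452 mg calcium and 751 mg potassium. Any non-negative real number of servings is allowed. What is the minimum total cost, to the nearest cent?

$2.76

For a min-cost LP with two ≥-constraints, a basic feasible solution has at most two positive variables.
pasta only: max(452/20, 751/77) = 22.6 servings → $7.91.
sweet potato only: max(452/34, 751/483) = 13.29 servings → $5.98.
Greek yogurt only: max(452/153, 751/194) = 3.871 servings → $3.48.
strawberries only: max(452/29, 751/229) = 15.59 servings → $22.60.
pasta + sweet potato: the both-tight solution has a negative serving — not a feasible corner.
pasta + Greek yogurt with both tight: 3.445 servings and 2.504 servings → $3.46.
pasta + strawberries: the both-tight solution has a negative serving — not a feasible corner.
sweet potato + Greek yogurt with both tight: 0.4044 servings and 2.864 servings → $2.76.
sweet potato + strawberries: the both-tight solution has a negative serving — not a feasible corner.
Greek yogurt + strawberries with both tight: 2.779 servings and 0.9253 servings → $3.84.
The minimum over all feasible corners is $2.76.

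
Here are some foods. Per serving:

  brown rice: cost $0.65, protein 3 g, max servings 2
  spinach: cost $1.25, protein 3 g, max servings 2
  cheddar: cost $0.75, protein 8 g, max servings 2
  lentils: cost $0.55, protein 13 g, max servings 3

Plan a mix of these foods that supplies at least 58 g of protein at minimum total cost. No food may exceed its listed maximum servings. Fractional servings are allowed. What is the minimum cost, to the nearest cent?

$3.80

Cost per g of protein: lentils $0.0423, cheddar $0.0938, brown rice $0.2167, spinach $0.4167.
Take 3 servings of lentils: +39.0 g protein for $1.65 (total $1.65, still need 19.0 g).
Take 2 servings of cheddar: +16.0 g protein for $1.50 (total $3.15, still need 3.0 g).
Take 1 serving of brown rice: +3.0 g protein for $0.65 (total $3.80, still need 0.0 g).
Greedy by cheapest-per-g is optimal for a single linear constraint, so the minimum cost is $3.80.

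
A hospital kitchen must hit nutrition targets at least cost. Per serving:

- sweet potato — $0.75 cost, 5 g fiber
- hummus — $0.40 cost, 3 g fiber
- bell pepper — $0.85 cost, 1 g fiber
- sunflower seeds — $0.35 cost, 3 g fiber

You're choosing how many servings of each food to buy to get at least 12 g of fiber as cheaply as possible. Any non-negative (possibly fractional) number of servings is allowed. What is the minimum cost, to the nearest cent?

$1.40

Cost per g of fiber: sunflower seeds $0.1167, hummus $0.1333, sweet potato $0.1500, bell pepper $0.8500.
With no serving limits, use only sunflower seeds: 12 g / 3 g = 4 servings × $0.35 = $1.40.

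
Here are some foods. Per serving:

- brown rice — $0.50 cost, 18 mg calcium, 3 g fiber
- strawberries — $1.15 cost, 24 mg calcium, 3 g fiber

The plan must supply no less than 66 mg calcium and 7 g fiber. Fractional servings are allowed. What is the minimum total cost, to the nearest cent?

For a min-cost LP with two ≥-constraints, a basic feasible solution has at most two positive variables.
brown rice only: max(66/18, 7/3) = 3.667 servings → $1.83.
strawberries only: max(66/24, 7/3) = 2.75 servings → $3.16.
brown rice + strawberries with both targets exact would need a negative amount; discard.
The minimum over all feasible corners is $1.83.

$1.83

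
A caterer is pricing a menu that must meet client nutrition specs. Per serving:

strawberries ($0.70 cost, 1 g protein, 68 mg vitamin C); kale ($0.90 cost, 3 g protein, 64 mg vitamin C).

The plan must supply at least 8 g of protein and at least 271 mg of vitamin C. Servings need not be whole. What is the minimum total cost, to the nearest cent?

$3.26

With two linear requirements the optimum uses one or two foods; enumerate the corners.
strawberries only: max(8/1, 271/68) = 8 servings → $5.60.
kale only: max(8/3, 271/64) = 4.234 servings → $3.81.
strawberries + kale with both tight: 2.15 servings and 1.95 servings → $3.26.
The minimum over all feasible corners is $3.26.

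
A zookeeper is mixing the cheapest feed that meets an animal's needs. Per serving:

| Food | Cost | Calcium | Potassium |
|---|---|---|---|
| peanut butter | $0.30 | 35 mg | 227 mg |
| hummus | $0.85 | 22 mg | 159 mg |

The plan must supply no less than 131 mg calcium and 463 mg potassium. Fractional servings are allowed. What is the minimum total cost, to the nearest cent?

Check every corner: each single food scaled to meet both minima, and each pair solved so both constraints bind.
peanut butter only: max(131/35, 463/227) = 3.743 servings → $1.12.
hummus only: max(131/22, 463/159) = 5.955 servings → $5.06.
peanut butter + hummus: the both-tight solution has a negative serving — not a feasible corner.
So the least-cost plan costs $1.12.

$1.12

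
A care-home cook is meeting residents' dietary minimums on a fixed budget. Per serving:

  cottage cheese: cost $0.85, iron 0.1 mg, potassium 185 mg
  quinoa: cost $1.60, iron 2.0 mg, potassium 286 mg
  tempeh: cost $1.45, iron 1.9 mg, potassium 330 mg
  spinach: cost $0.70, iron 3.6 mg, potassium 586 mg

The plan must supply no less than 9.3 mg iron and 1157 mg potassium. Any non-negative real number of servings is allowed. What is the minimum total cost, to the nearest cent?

$1.81

cottage cheese only: max(9.3/0.1, 1157/185) = 93 servings → $79.05.
quinoa only: max(9.3/2.0, 1157/286) = 4.65 servings → $7.44.
tempeh only: max(9.3/1.9, 1157/330) = 4.895 servings → $7.10.
spinach only: max(9.3/3.6, 1157/586) = 2.583 servings → $1.81.
cottage cheese + quinoa: the both-tight solution has a negative serving — not a feasible corner.
cottage cheese + tempeh: intersection lies outside the first quadrant.
cottage cheese + spinach with both targets exact would need a negative amount; discard.
quinoa + tempeh: the both-tight solution has a negative serving — not a feasible corner.
quinoa + spinach: the both-tight solution has a negative serving — not a feasible corner.
tempeh + spinach: intersection lies outside the first quadrant.
The minimum over all feasible corners is $1.81.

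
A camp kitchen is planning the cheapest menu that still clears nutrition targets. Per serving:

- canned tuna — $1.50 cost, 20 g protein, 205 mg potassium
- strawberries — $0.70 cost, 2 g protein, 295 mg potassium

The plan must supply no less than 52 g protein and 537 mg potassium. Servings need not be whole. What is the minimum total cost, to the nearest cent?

$3.91

The cheapest plan sits at a corner of the feasible region — with two constraints it uses at most two foods.
canned tuna only: max(52/20, 537/205) = 2.62 servings → $3.93.
strawberries only: max(52/2, 537/295) = 26 servings → $18.20.
canned tuna + strawberries with both tight: 2.599 servings and 0.01457 servings → $3.91.
The minimum over all feasible corners is $3.91.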